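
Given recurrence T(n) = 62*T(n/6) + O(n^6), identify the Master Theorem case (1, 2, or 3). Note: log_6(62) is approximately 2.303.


Master Theorem parameters: a=62, b=6, c=6
log_b(a) = 2.303
Compare b^c with a: 6^6 = 46656 > 62, so c > log_b(a).
Comparing c=6 vs log_b(a)=2.303:
6 > 2.303 => Case 3
Result: T(n) = O(n^6)
Master Theorem case = 3


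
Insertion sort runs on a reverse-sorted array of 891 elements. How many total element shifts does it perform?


Sum of shifts = 1 + 2 + 3 + ... + 890
= 891 * 890 / 2
= 792990 / 2
= 396495


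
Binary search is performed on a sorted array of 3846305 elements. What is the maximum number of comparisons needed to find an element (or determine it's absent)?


Binary search halves the search space each comparison:
  Step 1: search space = 3846305 -> 1923152
  Step 2: search space = 1923152 -> 961576
  Step 3: search space = 961576 -> 480788
  Step 4: search space = 480788 -> 240394
  Step 5: search space = 240394 -> 120197
  Step 6: search space = 120197 -> 60098
  Step 7: search space = 60098 -> 30049
  Step 8: search space = 30049 -> 15024
  Step 9: search space = 15024 -> 7512
  Step 10: search space = 7512 -> 3756
  Step 11: search space = 3756 -> 1878
  Step 12: search space = 1878 -> 939
  Step 13: search space = 939 -> 469
  Step 14: search space = 469 -> 234
  Step 15: search space = 234 -> 117
  Step 16: search space = 117 -> 58
  Step 17: search space = 58 -> 29
  Step 18: search space = 29 -> 14
  Step 19: search space = 14 -> 7
  Step 20: search space = 7 -> 3
  Step 21: search space = 3 -> 1
  Step 22: search space = 1 (final check)
Maximum comparisons = floor(log2(3846305)) + 1 = 21 + 1 = 22


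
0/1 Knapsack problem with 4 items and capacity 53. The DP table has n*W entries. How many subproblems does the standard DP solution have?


The DP table is indexed by (item, capacity).
Rows: 4 items
Columns: 53 capacity values (1 to W)
Total subproblems = 4 * 53 = 212


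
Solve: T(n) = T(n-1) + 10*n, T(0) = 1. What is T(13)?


Expanding the recurrence:
T(13) = T(12) + 10*13
       = T(11) + 10*12 + 10*13
       ...
       = T(0) + 10*(1 + 2 + ... + 13)
       = 1 + 10 * 13*14/2
       = 1 + 10 * 91
       = 1 + 910 = 911


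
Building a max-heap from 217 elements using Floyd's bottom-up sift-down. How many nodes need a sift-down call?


In a heap of 217 elements (0-indexed array):
  Last element index: 216
  Parent of last element: floor((216 - 1) / 2) = 107
  Internal nodes: indices 0 to 107
  Count = floor(217/2) = 108


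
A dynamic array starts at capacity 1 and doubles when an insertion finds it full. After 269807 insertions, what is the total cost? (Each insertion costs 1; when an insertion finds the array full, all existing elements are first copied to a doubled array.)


Insertion cost: 269807 (one per element)
Resizes occur just before inserting elements 2, 3, 5, 9, ...
Elements copied at each resize: 1 + 2 + 4 + 8 + 16 + 32 + 64 + 128 + 256 + 512 + 1024 + 2048 + 4096 + 8192 + 16384 + 32768 + 65536 + 131072 + 262144
Sum of copies = 524287 (geometric series: 2^k - 1)
Total = 269807 + 524287 = 794094


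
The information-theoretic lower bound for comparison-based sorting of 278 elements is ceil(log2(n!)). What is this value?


A binary decision tree of height h has at most 2^h leaves and needs at least n! of them, so h >= ceil(log2(n!)).
278! is far too large to multiply out, so use Stirling's series:
  ln(n!) ~ n ln n - n + (1/2) ln(2 pi n) + 1/(12n)  (error below 1/(360 n^3), negligible here)
  ln(278) = 5.6276211
  n ln n = 278 * 5.6276211 = 1564.4787
  (1/2) ln(2 pi * 278) = (1/2) ln(1746.7255) = 3.7327
  1/(12*278) = 0.0003
  ln(278!) ~ 1564.4787 - 278 + 3.7327 + 0.0003 = 1290.2117
Convert to base 2: log2(278!) = 1290.2117 / ln 2 = 1290.2117 / 0.69314718 = 1861.3820
ceil(1861.3820) = 1862


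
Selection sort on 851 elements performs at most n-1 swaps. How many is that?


Each of the 850 passes places one element in its final position.
Pass 1: swap minimum into position 0
Pass 2: swap minimum of remaining into position 1
...
Pass 850: last two elements, one swap
Maximum swaps = 851 - 1 = 850


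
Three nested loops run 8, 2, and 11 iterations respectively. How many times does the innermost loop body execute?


Loop 1 (outermost): 8 iterations
Loop 2 (middle): 2 iterations per outer
Loop 3 (innermost): 11 iterations per middle
Total = 8 * 2 * 11 = 176


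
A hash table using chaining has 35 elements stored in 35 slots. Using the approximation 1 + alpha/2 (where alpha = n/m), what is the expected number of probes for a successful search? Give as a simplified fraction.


Load factor alpha = n/m = 35/35
Expected probes = 1 + alpha/2 = 1 + 35/(2*35)
= 1 + 35/70
= 70/70 + 35/70
= 105/70
Simplify: 3/2


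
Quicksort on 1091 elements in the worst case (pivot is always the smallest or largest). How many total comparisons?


In the worst case, each partition step picks the worst pivot:
  Partition 1: 1090 comparisons (n-1 elements to compare)
  Partition 2: 1089 comparisons
  Partition 3: 1088 comparisons
  Partition 4: 1087 comparisons
  Partition 5: 1086 comparisons
  ...
  Last partition: 0 comparisons
Total = (n-1) + (n-2) + ... + 1 + 0 = n*(n-1)/2
= 1091*1090/2 = 594595


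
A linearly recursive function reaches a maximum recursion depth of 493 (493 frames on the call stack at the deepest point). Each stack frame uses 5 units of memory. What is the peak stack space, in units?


Maximum recursion depth = 493 frames
Memory per frame = 5 units
Total stack space = depth * frame_size
= 493 * 5 = 2465


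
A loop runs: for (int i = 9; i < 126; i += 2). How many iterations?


Loop starts at i = 9, increments by 2, stops when i >= 126.
Number of iterations = ceil((126 - 9) / 2)
= ceil(117 / 2)
= 59


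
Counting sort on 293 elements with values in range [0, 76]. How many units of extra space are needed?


Output array size: 293 (to store sorted result)
Count array size: 77 (one slot per possible value, range 0 to 76)
Total extra space = 293 + 77 = 370


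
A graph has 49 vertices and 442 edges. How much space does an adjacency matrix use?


Adjacency matrix: V x V grid of entries
Space = V^2 = 49^2 = 49 * 49 = 2401


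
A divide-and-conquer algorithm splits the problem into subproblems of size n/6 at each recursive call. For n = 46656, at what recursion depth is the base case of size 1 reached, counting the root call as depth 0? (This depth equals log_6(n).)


At each depth, the problem size is divided by 6:
  Depth 0: problem size = 46656
  Depth 1: problem size = 7776
  Depth 2: problem size = 1296
  Depth 3: problem size = 216
  Depth 4: problem size = 36
  Depth 5: problem size = 6
  Depth 6: problem size = 1 (base case)
The base case is reached at depth log_6(46656) = 6 (the tree has 7 levels counting depth 0, but the depth asked for is 6).
Recursion depth = 6


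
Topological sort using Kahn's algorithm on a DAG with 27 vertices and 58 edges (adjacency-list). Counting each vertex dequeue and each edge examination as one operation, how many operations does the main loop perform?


Kahn's algorithm:
  1. Compute in-degrees: O(V + E)
  2. Process queue: each vertex dequeued once (O(V))
     each edge examined once (O(E))
Total = V + E = 27 + 58 = 85


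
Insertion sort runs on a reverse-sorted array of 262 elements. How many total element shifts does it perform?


Sum of shifts = 1 + 2 + 3 + ... + 261
= 262 * 261 / 2
= 68382 / 2
= 34191


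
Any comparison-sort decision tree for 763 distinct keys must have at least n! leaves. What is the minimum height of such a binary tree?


A binary decision tree of height h has at most 2^h leaves and needs at least n! of them, so h >= ceil(log2(n!)).
763! is far too large to multiply out, so use Stirling's series:
  ln(n!) ~ n ln n - n + (1/2) ln(2 pi n) + 1/(12n)  (error below 1/(360 n^3), negligible here)
  ln(763) = 6.6372580
  n ln n = 763 * 6.6372580 = 5064.2279
  (1/2) ln(2 pi * 763) = (1/2) ln(4794.0704) = 4.2376
  1/(12*763) = 0.0001
  ln(763!) ~ 5064.2279 - 763 + 4.2376 + 0.0001 = 4305.4656
Convert to base 2: log2(763!) = 4305.4656 / ln 2 = 4305.4656 / 0.69314718 = 6211.4739
ceil(6211.4739) = 6212


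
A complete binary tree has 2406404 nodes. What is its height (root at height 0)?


In a complete binary tree, level k holds nodes 2^k .. 2^(k+1)-1 (1-indexed).
Height = floor(log2(n)) = floor(log2(2406404)) = 21
Check: 2^21 = 2097152 <= 2406404 < 4194304 = 2^22


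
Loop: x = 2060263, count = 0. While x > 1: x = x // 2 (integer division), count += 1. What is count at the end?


The variable x halves each step:
x = 2060263 -> 1030131 -> 515065 -> 257532 -> 128766 -> 64383 -> 32191 -> 16095 -> 8047 -> 4023 -> 2011 -> 1005 -> 502 -> 251 -> 125 -> 62 -> 31 -> 15 -> 7 -> 3 -> 1
Number of halvings = floor(log2(2060263)) = 20


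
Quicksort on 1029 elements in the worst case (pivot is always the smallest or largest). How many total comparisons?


In the worst case, each partition step picks the worst pivot:
  Partition 1: 1028 comparisons (n-1 elements to compare)
  Partition 2: 1027 comparisons
  Partition 3: 1026 comparisons
  Partition 4: 1025 comparisons
  Partition 5: 1024 comparisons
  ...
  Last partition: 0 comparisons
Total = (n-1) + (n-2) + ... + 1 + 0 = n*(n-1)/2
= 1029*1028/2 = 528906


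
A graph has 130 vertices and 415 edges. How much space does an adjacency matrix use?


Adjacency matrix: V x V grid of entries
Space = V^2 = 130^2 = 130 * 130 = 16900


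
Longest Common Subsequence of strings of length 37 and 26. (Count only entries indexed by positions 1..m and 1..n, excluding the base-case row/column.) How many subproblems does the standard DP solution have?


DP table indexed by positions in both strings.
First string: 37 positions
Second string: 26 positions
Total = 37 * 26 = 962


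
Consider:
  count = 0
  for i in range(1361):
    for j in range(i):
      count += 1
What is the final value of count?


For each i, the inner loop runs i times:
  i=0: inner runs 0 times
  i=1: inner runs 1 time
  i=2: inner runs 2 times
  i=3: inner runs 3 times
  i=4: inner runs 4 times
  i=5: inner runs 5 times
  i=6: inner runs 6 times
  i=7: inner runs 7 times
  ...
Total = 0 + 1 + 2 + ... + 1360 = 1361*(1361-1)/2 = 925480


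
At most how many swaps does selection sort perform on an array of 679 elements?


Each of the 678 passes places one element in its final position.
Pass 1: swap minimum into position 0
Pass 2: swap minimum of remaining into position 1
...
Pass 678: last two elements, one swap
Maximum swaps = 679 - 1 = 678


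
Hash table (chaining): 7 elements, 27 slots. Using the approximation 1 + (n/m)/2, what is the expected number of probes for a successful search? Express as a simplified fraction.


Computing expected probes:
alpha = 7/27
= 1 + alpha/2
= 1 + 7/(2*27)
= (2*27 + 7) / (2*27)
= 61/54


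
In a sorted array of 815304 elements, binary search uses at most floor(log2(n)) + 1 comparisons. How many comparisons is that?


Halving sequence: 815304 -> 407652 -> 203826 -> 101913 -> 50956 -> 25478 -> 12739 -> 6369 -> 3184 -> 1592 -> 796 -> 398 -> 199 -> 99 -> 49 -> 24 -> 12 -> 6 -> 3 -> 1
Number of halvings = 19
Max comparisons = 19 + 1 = 20


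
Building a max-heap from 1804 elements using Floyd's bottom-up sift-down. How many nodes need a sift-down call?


In a heap of 1804 elements (0-indexed array):
  Last element index: 1803
  Parent of last element: floor((1803 - 1) / 2) = 901
  Internal nodes: indices 0 to 901
  Count = floor(1804/2) = 902


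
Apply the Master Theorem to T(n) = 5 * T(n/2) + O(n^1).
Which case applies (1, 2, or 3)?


The Master Theorem: T(n) = a*T(n/b) + O(n^c)
  a = 5, b = 2, c = 1
log_b(a) = log_2(5) ~ 2.322
Compare b^c with a: 2^1 = 2 < 5, so c < log_b(a).
Since c < log_b(a), Case 1 applies.
T(n) = O(n^(log_2 5)) ~ O(n^2.322)
Master Theorem case = 1


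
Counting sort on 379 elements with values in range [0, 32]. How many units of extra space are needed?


Output array size: 379 (to store sorted result)
Count array size: 33 (one slot per possible value, range 0 to 32)
Total extra space = 379 + 33 = 412


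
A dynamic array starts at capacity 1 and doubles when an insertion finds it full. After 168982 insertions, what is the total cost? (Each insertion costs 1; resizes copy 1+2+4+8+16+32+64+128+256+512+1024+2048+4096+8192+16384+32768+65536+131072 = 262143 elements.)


Insertion cost: 168982 (one per element)
Resizes occur just before inserting elements 2, 3, 5, 9, ...
Elements copied at each resize: 1 + 2 + 4 + 8 + 16 + 32 + 64 + 128 + 256 + 512 + 1024 + 2048 + 4096 + 8192 + 16384 + 32768 + 65536 + 131072
Sum of copies = 262143 (geometric series: 2^k - 1)
Total = 168982 + 262143 = 431125


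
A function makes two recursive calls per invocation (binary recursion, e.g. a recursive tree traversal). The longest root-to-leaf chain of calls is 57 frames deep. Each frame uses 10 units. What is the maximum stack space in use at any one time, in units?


Binary recursion: the two calls run one after the other, so only one root-to-leaf chain of frames is on the stack at a time.
Maximum depth (longest chain) = 57 frames
Each frame = 10 units
Max stack space = 57 * 10 = 570


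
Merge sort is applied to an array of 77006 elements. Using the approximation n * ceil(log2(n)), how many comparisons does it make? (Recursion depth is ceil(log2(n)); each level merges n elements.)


Merge sort divides the array into halves recursively.
Number of levels = ceil(log2(77006)) = 17
At each level, approximately n = 77006 comparisons are needed for merging.
Total comparisons ~ n * ceil(log2(n)) = 77006 * 17 = 1309102


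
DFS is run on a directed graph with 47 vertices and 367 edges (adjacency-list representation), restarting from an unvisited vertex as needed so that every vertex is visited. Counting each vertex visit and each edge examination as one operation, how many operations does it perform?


A full DFS traversal processes each vertex exactly once (push/pop on stack).
Each directed edge is examined once.
V = 47, E = 367
V + E = 414


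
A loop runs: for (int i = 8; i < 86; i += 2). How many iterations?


Loop starts at i = 8, increments by 2, stops when i >= 86.
Number of iterations = ceil((86 - 8) / 2)
= ceil(78 / 2)
= 39


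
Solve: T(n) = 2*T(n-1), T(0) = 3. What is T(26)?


Unrolling:
T(26) = 2*T(25) = 2^2*T(24) = ... = 2^26*T(0)
= 2^26 * 3
= 67108864 * 3 = 201326592


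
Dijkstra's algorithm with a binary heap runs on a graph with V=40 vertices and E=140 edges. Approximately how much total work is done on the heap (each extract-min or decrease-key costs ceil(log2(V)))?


Dijkstra with a binary heap: each vertex is extracted once, each edge may relax once.
Each heap operation costs O(log V).
V + E = 40 + 140 = 180
ceil(log2(40)) = 6 (since 2^5 = 32 < 40 <= 64 = 2^6)
Total heap work = (V+E) * ceil(log2(V)) = 180 * 6 = 1080


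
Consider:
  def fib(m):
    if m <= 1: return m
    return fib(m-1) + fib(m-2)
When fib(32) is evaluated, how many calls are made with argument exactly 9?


Let N(m) = number of times fib(m) is called while evaluating fib(32).
N(32) = 1 (the initial call).
N(31) = 1 (only fib(32) calls it).
For 1 <= m <= 30: fib(m) is called by fib(m+1) and fib(m+2), so
  N(m) = N(m+1) + N(m+2).
fib(0) is called only by fib(2), so N(0) = N(2).
Walk down from m=32:
  N(32)=1, N(31)=1, N(30)=2, N(29)=3, N(28)=5, N(27)=8, N(26)=13, N(25)=21, N(24)=34, N(23)=55, N(22)=89, N(21)=144, N(20)=233, N(19)=377, N(18)=610, N(17)=987, N(16)=1597, N(15)=2584, N(14)=4181, N(13)=6765, N(12)=10946, N(11)=17711, N(10)=28657, N(9)=46368
N(9) = 46368


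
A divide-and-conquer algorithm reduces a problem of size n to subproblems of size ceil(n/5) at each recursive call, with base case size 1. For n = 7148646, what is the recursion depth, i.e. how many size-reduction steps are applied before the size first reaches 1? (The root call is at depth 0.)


Each step divides the size by 5 (rounding up); after k steps the size is ceil(n/5^k), which equals 1 exactly when 5^k >= n.
So the depth is the smallest k with 5^k >= 7148646, i.e. ceil(log_5(7148646)).
5^9 = 1953125 < 7148646 <= 9765625 = 5^10
Recursion depth = 10


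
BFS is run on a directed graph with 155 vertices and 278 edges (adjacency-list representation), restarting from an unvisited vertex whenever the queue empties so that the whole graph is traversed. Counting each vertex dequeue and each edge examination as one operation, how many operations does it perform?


A full BFS traversal dequeues each vertex exactly once and examines each directed edge exactly once.
V = 155 (vertex processing cost)
E = 278 (edge examination cost)
Total operations proportional to V + E = 155 + 278 = 433


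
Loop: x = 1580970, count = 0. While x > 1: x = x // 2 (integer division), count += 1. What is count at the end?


The variable x halves each step:
x = 1580970 -> 790485 -> 395242 -> 197621 -> 98810 -> 49405 -> 24702 -> 12351 -> 6175 -> 3087 -> 1543 -> 771 -> 385 -> 192 -> 96 -> 48 -> 24 -> 12 -> 6 -> 3 -> 1
Number of halvings = floor(log2(1580970)) = 20


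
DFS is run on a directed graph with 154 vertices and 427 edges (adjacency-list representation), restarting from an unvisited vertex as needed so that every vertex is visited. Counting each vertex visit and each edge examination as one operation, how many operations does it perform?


A full DFS traversal processes each vertex exactly once (push/pop on stack).
Each directed edge is examined once.
V = 154, E = 427
V + E = 581


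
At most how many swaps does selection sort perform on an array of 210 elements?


Each of the 209 passes places one element in its final position.
Pass 1: swap minimum into position 0
Pass 2: swap minimum of remaining into position 1
...
Pass 209: last two elements, one swap
Maximum swaps = 210 - 1 = 209


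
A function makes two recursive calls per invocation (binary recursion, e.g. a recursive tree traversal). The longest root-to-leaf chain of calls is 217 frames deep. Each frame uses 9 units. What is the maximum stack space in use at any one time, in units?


Binary recursion: the two calls run one after the other, so only one root-to-leaf chain of frames is on the stack at a time.
Maximum depth (longest chain) = 217 frames
Each frame = 9 units
Max stack space = 217 * 9 = 1953


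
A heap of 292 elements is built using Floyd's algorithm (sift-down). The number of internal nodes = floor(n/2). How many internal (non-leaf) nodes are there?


Leaf nodes occupy roughly half the array.
Sift-down is called for each internal node, starting from the last one.
Internal nodes = floor(n/2) = floor(292/2) = 146


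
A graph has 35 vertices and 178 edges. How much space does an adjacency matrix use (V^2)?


Adjacency matrix: V x V grid of entries
Space = V^2 = 35^2 = 35 * 35 = 1225


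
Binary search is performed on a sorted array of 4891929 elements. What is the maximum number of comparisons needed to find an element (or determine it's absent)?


Binary search halves the search space each comparison:
  Step 1: search space = 4891929 -> 2445964
  Step 2: search space = 2445964 -> 1222982
  Step 3: search space = 1222982 -> 611491
  Step 4: search space = 611491 -> 305745
  Step 5: search space = 305745 -> 152872
  Step 6: search space = 152872 -> 76436
  Step 7: search space = 76436 -> 38218
  Step 8: search space = 38218 -> 19109
  Step 9: search space = 19109 -> 9554
  Step 10: search space = 9554 -> 4777
  Step 11: search space = 4777 -> 2388
  Step 12: search space = 2388 -> 1194
  Step 13: search space = 1194 -> 597
  Step 14: search space = 597 -> 298
  Step 15: search space = 298 -> 149
  Step 16: search space = 149 -> 74
  Step 17: search space = 74 -> 37
  Step 18: search space = 37 -> 18
  Step 19: search space = 18 -> 9
  Step 20: search space = 9 -> 4
  Step 21: search space = 4 -> 2
  Step 22: search space = 2 -> 1
  Step 23: search space = 1 (final check)
Maximum comparisons = floor(log2(4891929)) + 1 = 22 + 1 = 23


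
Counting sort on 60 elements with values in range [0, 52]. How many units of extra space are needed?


Output array size: 60 (to store sorted result)
Count array size: 53 (one slot per possible value, range 0 to 52)
Total extra space = 60 + 53 = 113


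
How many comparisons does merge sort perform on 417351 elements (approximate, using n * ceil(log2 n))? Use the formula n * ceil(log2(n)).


Recursion depth: ceil(log2(417351)) = 19
Each recursion level merges n = 417351 elements
Total = 417351 * 19 = 7929669


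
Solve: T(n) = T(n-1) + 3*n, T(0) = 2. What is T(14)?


Expanding the recurrence:
T(14) = T(13) + 3*14
       = T(12) + 3*13 + 3*14
       ...
       = T(0) + 3*(1 + 2 + ... + 14)
       = 2 + 3 * 14*15/2
       = 2 + 3 * 105
       = 2 + 315 = 317


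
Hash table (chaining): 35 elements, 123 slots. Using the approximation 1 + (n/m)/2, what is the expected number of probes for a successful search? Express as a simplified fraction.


Computing expected probes:
alpha = 35/123
= 1 + alpha/2
= 1 + 35/(2*123)
= (2*123 + 35) / (2*123)
= 281/246


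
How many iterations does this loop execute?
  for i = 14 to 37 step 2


The loop variable i takes values starting at 14 and increments by 2 each iteration.
Sequence: i = 14, 16, 18, 20, 22, 24, 26, 28, 30, ...
The upper bound 37 is inclusive, so the count is floor((last - first) / step) + 1:
floor((37 - 14) / 2) + 1 = floor(23/2) + 1 = 11 + 1 = 12


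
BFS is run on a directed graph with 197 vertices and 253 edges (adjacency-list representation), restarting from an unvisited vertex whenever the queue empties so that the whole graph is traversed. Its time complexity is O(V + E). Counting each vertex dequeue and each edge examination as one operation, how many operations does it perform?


A full BFS traversal dequeues each vertex exactly once and examines each directed edge exactly once.
V = 197 (vertex processing cost)
E = 253 (edge examination cost)
Total operations proportional to V + E = 197 + 253 = 450


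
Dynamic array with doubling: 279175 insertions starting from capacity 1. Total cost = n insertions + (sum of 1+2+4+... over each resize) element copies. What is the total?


n = 279175
Insertion costs: 279175
Resizes copy 1, 2, 4, ... up to the largest power of 2 that is <= n-1 = 279174, i.e. 262144.
Copy costs = 1 + 2 + 4 + 8 + 16 + 32 + 64 + 128 + 256 + 512 + 1024 + 2048 + 4096 + 8192 + 16384 + 32768 + 65536 + 131072 + 262144 = 524287
Total = 279175 + 524287 = 803462


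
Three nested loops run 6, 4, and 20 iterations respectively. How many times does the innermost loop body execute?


Loop 1 (outermost): 6 iterations
Loop 2 (middle): 4 iterations per outer
Loop 3 (innermost): 20 iterations per middle
Total = 6 * 4 * 20 = 480


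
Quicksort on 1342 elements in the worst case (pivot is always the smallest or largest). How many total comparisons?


In the worst case, each partition step picks the worst pivot:
  Partition 1: 1341 comparisons (n-1 elements to compare)
  Partition 2: 1340 comparisons
  Partition 3: 1339 comparisons
  Partition 4: 1338 comparisons
  Partition 5: 1337 comparisons
  ...
  Last partition: 0 comparisons
Total = (n-1) + (n-2) + ... + 1 + 0 = n*(n-1)/2
= 1342*1341/2 = 899811


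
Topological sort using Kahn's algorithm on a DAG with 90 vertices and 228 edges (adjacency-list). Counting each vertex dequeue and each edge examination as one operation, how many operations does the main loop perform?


Kahn's algorithm:
  1. Compute in-degrees: O(V + E)
  2. Process queue: each vertex dequeued once (O(V))
     each edge examined once (O(E))
Total = V + E = 90 + 228 = 318


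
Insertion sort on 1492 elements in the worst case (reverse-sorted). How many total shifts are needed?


In the worst case (reverse-sorted), each element shifts past all previous:
  Element 1: 1 shifts
  Element 2: 2 shifts
  Element 3: 3 shifts
  Element 4: 4 shifts
  Element 5: 5 shifts
  ...
  Element 1491: 1491 shifts
Total = 1 + 2 + ... + 1491
= 1492*(1492-1)/2 = 1112286


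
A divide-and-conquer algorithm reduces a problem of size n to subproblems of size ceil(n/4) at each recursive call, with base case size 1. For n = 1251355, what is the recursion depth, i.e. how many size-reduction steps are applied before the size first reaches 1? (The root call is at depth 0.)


Each step divides the size by 4 (rounding up); after k steps the size is ceil(n/4^k), which equals 1 exactly when 4^k >= n.
So the depth is the smallest k with 4^k >= 1251355, i.e. ceil(log_4(1251355)).
4^10 = 1048576 < 1251355 <= 4194304 = 4^11
Recursion depth = 11


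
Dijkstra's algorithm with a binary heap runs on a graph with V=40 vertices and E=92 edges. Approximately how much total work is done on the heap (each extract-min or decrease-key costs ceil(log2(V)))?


Dijkstra with a binary heap: each vertex is extracted once, each edge may relax once.
Each heap operation costs O(log V).
V + E = 40 + 92 = 132
ceil(log2(40)) = 6 (since 2^5 = 32 < 40 <= 64 = 2^6)
Total heap work = (V+E) * ceil(log2(V)) = 132 * 6 = 792


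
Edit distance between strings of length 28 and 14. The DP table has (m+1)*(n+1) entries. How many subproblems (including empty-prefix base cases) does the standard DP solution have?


The table includes base cases (empty prefixes).
Rows: (m+1) = 29
Columns: (n+1) = 15
Total = 29 * 15 = 435


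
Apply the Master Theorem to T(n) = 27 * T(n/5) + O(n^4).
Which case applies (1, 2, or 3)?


The Master Theorem: T(n) = a*T(n/b) + O(n^c)
  a = 27, b = 5, c = 4
log_b(a) = log_5(27) ~ 2.048
Compare b^c with a: 5^4 = 625 > 27, so c > log_b(a).
Since c > log_b(a), Case 3 applies.
T(n) = O(n^4)
Master Theorem case = 3


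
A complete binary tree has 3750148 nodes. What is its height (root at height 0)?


In a complete binary tree, level k holds nodes 2^k .. 2^(k+1)-1 (1-indexed).
Height = floor(log2(n)) = floor(log2(3750148)) = 21
Check: 2^21 = 2097152 <= 3750148 < 4194304 = 2^22


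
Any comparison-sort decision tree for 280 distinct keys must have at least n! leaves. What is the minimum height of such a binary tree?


A binary decision tree of height h has at most 2^h leaves and needs at least n! of them, so h >= ceil(log2(n!)).
280! is far too large to multiply out, so use Stirling's series:
  ln(n!) ~ n ln n - n + (1/2) ln(2 pi n) + 1/(12n)  (error below 1/(360 n^3), negligible here)
  ln(280) = 5.6347896
  n ln n = 280 * 5.6347896 = 1577.7411
  (1/2) ln(2 pi * 280) = (1/2) ln(1759.2919) = 3.7363
  1/(12*280) = 0.0003
  ln(280!) ~ 1577.7411 - 280 + 3.7363 + 0.0003 = 1301.4777
Convert to base 2: log2(280!) = 1301.4777 / ln 2 = 1301.4777 / 0.69314718 = 1877.6354
ceil(1877.6354) = 1878


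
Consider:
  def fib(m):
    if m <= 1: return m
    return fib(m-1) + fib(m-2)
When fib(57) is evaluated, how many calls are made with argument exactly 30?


Let N(m) = number of times fib(m) is called while evaluating fib(57).
N(57) = 1 (the initial call).
N(56) = 1 (only fib(57) calls it).
For 1 <= m <= 55: fib(m) is called by fib(m+1) and fib(m+2), so
  N(m) = N(m+1) + N(m+2).
fib(0) is called only by fib(2), so N(0) = N(2).
Walk down from m=57:
  N(57)=1, N(56)=1, N(55)=2, N(54)=3, N(53)=5, N(52)=8, N(51)=13, N(50)=21, N(49)=34, N(48)=55, N(47)=89, N(46)=144, N(45)=233, N(44)=377, N(43)=610, N(42)=987, N(41)=1597, N(40)=2584, N(39)=4181, N(38)=6765, N(37)=10946, N(36)=17711, N(35)=28657, N(34)=46368, N(33)=75025, N(32)=121393, N(31)=196418, N(30)=317811
N(30) = 317811


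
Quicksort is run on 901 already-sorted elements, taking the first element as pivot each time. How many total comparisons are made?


Sum of comparisons per partition:
900 + 899 + ... + 1 + 0
= 901 * (901 - 1) / 2
= 901 * 900 / 2
= 405450


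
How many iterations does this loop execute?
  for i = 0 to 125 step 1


The loop variable i takes values starting at 0 and increments by 1 each iteration.
Sequence: i = 0, 1, 2, 3, 4, 5, 6, 7, 8, ...
The upper bound 125 is inclusive, so the count is floor((last - first) / step) + 1:
floor((125 - 0) / 1) + 1 = floor(125/1) + 1 = 125 + 1 = 126


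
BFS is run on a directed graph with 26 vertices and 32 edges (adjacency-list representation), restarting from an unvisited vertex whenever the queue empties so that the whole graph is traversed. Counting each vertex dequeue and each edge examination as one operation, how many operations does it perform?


A full BFS traversal dequeues each vertex exactly once and examines each directed edge exactly once.
V = 26 (vertex processing cost)
E = 32 (edge examination cost)
Total operations proportional to V + E = 26 + 32 = 58


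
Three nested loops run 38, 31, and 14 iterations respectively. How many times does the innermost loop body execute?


Loop 1 (outermost): 38 iterations
Loop 2 (middle): 31 iterations per outer
Loop 3 (innermost): 14 iterations per middle
Total = 38 * 31 * 14 = 16492


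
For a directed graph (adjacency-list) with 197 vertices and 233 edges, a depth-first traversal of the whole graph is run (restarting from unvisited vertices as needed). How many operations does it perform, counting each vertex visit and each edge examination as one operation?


A full DFS traversal visits each vertex once and examines each edge once.
V = 197
E = 233
Sum = 197 + 233 = 430


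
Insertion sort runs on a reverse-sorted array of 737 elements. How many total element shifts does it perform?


Sum of shifts = 1 + 2 + 3 + ... + 736
= 737 * 736 / 2
= 542432 / 2
= 271216


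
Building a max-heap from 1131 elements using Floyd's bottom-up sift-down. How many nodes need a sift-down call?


In a heap of 1131 elements (0-indexed array):
  Last element index: 1130
  Parent of last element: floor((1130 - 1) / 2) = 564
  Internal nodes: indices 0 to 564
  Count = floor(1131/2) = 565


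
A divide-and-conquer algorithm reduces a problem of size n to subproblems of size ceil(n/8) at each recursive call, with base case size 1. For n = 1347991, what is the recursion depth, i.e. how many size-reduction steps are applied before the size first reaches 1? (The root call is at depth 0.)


Each step divides the size by 8 (rounding up); after k steps the size is ceil(n/8^k), which equals 1 exactly when 8^k >= n.
So the depth is the smallest k with 8^k >= 1347991, i.e. ceil(log_8(1347991)).
8^6 = 262144 < 1347991 <= 2097152 = 8^7
Recursion depth = 7


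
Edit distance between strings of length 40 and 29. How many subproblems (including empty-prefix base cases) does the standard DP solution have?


The table includes base cases (empty prefixes).
Rows: (m+1) = 41
Columns: (n+1) = 30
Total = 41 * 30 = 1230


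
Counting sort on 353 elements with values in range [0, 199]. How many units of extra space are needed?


Output array size: 353 (to store sorted result)
Count array size: 200 (one slot per possible value, range 0 to 199)
Total extra space = 353 + 200 = 553


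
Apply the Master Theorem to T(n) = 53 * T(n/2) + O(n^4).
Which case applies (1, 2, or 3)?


The Master Theorem: T(n) = a*T(n/b) + O(n^c)
  a = 53, b = 2, c = 4
log_b(a) = log_2(53) ~ 5.728
Compare b^c with a: 2^4 = 16 < 53, so c < log_b(a).
Since c < log_b(a), Case 1 applies.
T(n) = O(n^(log_2 53)) ~ O(n^5.728)
Master Theorem case = 1


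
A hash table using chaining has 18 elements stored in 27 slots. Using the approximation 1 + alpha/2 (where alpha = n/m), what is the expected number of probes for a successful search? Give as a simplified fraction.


Load factor alpha = n/m = 18/27
Expected probes = 1 + alpha/2 = 1 + 18/(2*27)
= 1 + 18/54
= 54/54 + 18/54
= 72/54
Simplify: 4/3


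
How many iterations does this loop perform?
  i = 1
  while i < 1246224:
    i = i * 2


The loop variable doubles each iteration:
i = 1 -> 2 -> 4 -> 8 -> 16 -> 32 -> 64 -> 128 -> 256 -> 512 -> 1024 -> 2048 -> 4096 -> 8192 -> 16384 -> 32768 -> 65536 -> 131072 -> 262144 -> 524288 -> 1048576 -> 2097152 (stop, 2097152 >= 1246224)
Number of doublings = ceil(log2(1246224)) = 21


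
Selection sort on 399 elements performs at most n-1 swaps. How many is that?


Each of the 398 passes places one element in its final position.
Pass 1: swap minimum into position 0
Pass 2: swap minimum of remaining into position 1
...
Pass 398: last two elements, one swap
Maximum swaps = 399 - 1 = 398


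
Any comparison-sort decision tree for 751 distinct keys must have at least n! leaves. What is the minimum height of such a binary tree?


A binary decision tree of height h has at most 2^h leaves and needs at least n! of them, so h >= ceil(log2(n!)).
751! is far too large to multiply out, so use Stirling's series:
  ln(n!) ~ n ln n - n + (1/2) ln(2 pi n) + 1/(12n)  (error below 1/(360 n^3), negligible here)
  ln(751) = 6.6214057
  n ln n = 751 * 6.6214057 = 4972.6757
  (1/2) ln(2 pi * 751) = (1/2) ln(4718.6722) = 4.2296
  1/(12*751) = 0.0001
  ln(751!) ~ 4972.6757 - 751 + 4.2296 + 0.0001 = 4225.9054
Convert to base 2: log2(751!) = 4225.9054 / ln 2 = 4225.9054 / 0.69314718 = 6096.6928
ceil(6096.6928) = 6097


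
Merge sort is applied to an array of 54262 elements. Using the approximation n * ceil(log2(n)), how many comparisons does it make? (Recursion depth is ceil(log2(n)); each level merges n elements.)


Merge sort divides the array into halves recursively.
Number of levels = ceil(log2(54262)) = 16
At each level, approximately n = 54262 comparisons are needed for merging.
Total comparisons ~ n * ceil(log2(n)) = 54262 * 16 = 868192


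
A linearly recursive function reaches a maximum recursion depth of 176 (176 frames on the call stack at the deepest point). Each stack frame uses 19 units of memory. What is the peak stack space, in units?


Maximum recursion depth = 176 frames
Memory per frame = 19 units
Total stack space = depth * frame_size
= 176 * 19 = 3344


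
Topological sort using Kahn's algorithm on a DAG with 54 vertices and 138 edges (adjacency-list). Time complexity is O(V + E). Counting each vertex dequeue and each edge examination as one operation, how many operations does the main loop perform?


Kahn's algorithm:
  1. Compute in-degrees: O(V + E)
  2. Process queue: each vertex dequeued once (O(V))
     each edge examined once (O(E))
Total = V + E = 54 + 138 = 192


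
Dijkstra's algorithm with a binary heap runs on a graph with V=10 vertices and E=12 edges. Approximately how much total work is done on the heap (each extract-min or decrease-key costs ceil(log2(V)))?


Dijkstra with a binary heap: each vertex is extracted once, each edge may relax once.
Each heap operation costs O(log V).
V + E = 10 + 12 = 22
ceil(log2(10)) = 4 (since 2^3 = 8 < 10 <= 16 = 2^4)
Total heap work = (V+E) * ceil(log2(V)) = 22 * 4 = 88


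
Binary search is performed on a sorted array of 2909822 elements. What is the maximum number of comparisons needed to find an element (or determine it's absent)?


Binary search halves the search space each comparison:
  Step 1: search space = 2909822 -> 1454911
  Step 2: search space = 1454911 -> 727455
  Step 3: search space = 727455 -> 363727
  Step 4: search space = 363727 -> 181863
  Step 5: search space = 181863 -> 90931
  Step 6: search space = 90931 -> 45465
  Step 7: search space = 45465 -> 22732
  Step 8: search space = 22732 -> 11366
  Step 9: search space = 11366 -> 5683
  Step 10: search space = 5683 -> 2841
  Step 11: search space = 2841 -> 1420
  Step 12: search space = 1420 -> 710
  Step 13: search space = 710 -> 355
  Step 14: search space = 355 -> 177
  Step 15: search space = 177 -> 88
  Step 16: search space = 88 -> 44
  Step 17: search space = 44 -> 22
  Step 18: search space = 22 -> 11
  Step 19: search space = 11 -> 5
  Step 20: search space = 5 -> 2
  Step 21: search space = 2 -> 1
  Step 22: search space = 1 (final check)
Maximum comparisons = floor(log2(2909822)) + 1 = 21 + 1 = 22


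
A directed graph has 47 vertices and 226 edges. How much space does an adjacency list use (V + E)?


Adjacency list: one list head per vertex + one entry per edge
Vertex heads: 47
Edge entries: 226
Total = 47 + 226 = 273


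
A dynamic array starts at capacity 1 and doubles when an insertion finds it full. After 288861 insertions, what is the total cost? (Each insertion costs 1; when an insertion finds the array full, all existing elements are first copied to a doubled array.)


Insertion cost: 288861 (one per element)
Resizes occur just before inserting elements 2, 3, 5, 9, ...
Elements copied at each resize: 1 + 2 + 4 + 8 + 16 + 32 + 64 + 128 + 256 + 512 + 1024 + 2048 + 4096 + 8192 + 16384 + 32768 + 65536 + 131072 + 262144
Sum of copies = 524287 (geometric series: 2^k - 1)
Total = 288861 + 524287 = 813148


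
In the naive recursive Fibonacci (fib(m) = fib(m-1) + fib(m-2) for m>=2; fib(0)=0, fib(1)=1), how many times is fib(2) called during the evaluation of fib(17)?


Let N(m) = number of times fib(m) is called while evaluating fib(17).
N(17) = 1 (the initial call).
N(16) = 1 (only fib(17) calls it).
For 1 <= m <= 15: fib(m) is called by fib(m+1) and fib(m+2), so
  N(m) = N(m+1) + N(m+2).
fib(0) is called only by fib(2), so N(0) = N(2).
Walk down from m=17:
  N(17)=1, N(16)=1, N(15)=2, N(14)=3, N(13)=5, N(12)=8, N(11)=13, N(10)=21, N(9)=34, N(8)=55, N(7)=89, N(6)=144, N(5)=233, N(4)=377, N(3)=610, N(2)=987
N(2) = 987


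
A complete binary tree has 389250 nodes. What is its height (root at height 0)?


In a complete binary tree, level k holds nodes 2^k .. 2^(k+1)-1 (1-indexed).
Height = floor(log2(n)) = floor(log2(389250)) = 18
Check: 2^18 = 262144 <= 389250 < 524288 = 2^19


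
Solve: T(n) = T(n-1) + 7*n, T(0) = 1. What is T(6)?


Expanding the recurrence:
T(6) = T(5) + 7*6
       = T(4) + 7*5 + 7*6
       ...
       = T(0) + 7*(1 + 2 + ... + 6)
       = 1 + 7 * 6*7/2
       = 1 + 7 * 21
       = 1 + 147 = 148


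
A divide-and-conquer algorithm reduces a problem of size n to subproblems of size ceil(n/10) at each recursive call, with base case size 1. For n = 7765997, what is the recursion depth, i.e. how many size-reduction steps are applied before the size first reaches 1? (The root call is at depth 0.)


Each step divides the size by 10 (rounding up); after k steps the size is ceil(n/10^k), which equals 1 exactly when 10^k >= n.
So the depth is the smallest k with 10^k >= 7765997, i.e. ceil(log_10(7765997)).
10^6 = 1000000 < 7765997 <= 10000000 = 10^7
Recursion depth = 7


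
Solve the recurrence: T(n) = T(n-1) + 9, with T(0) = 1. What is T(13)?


Unrolling the recurrence:
T(13) = T(12) + 9
       = T(11) + 9 + 9
       = T(10) + 9*3
       ...
       = T(0) + 9*13
       = 1 + 117 = 118


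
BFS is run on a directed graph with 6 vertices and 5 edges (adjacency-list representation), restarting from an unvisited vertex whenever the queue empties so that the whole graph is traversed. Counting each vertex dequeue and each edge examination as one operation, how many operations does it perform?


A full BFS traversal dequeues each vertex exactly once and examines each directed edge exactly once.
V = 6 (vertex processing cost)
E = 5 (edge examination cost)
Total operations proportional to V + E = 6 + 5 = 11


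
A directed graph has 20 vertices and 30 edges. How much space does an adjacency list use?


Adjacency list: one list head per vertex + one entry per edge
Vertex heads: 20
Edge entries: 30
Total = 20 + 30 = 50


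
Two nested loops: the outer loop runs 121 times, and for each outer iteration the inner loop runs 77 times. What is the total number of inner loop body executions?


Outer loop: 121 iterations
Inner loop: 77 iterations per outer iteration
Total = 121 * 77 = 9317


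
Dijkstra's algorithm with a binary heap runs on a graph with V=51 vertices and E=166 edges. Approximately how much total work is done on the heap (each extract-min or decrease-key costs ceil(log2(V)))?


Dijkstra with a binary heap: each vertex is extracted once, each edge may relax once.
Each heap operation costs O(log V).
V + E = 51 + 166 = 217
ceil(log2(51)) = 6 (since 2^5 = 32 < 51 <= 64 = 2^6)
Total heap work = (V+E) * ceil(log2(V)) = 217 * 6 = 1302
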